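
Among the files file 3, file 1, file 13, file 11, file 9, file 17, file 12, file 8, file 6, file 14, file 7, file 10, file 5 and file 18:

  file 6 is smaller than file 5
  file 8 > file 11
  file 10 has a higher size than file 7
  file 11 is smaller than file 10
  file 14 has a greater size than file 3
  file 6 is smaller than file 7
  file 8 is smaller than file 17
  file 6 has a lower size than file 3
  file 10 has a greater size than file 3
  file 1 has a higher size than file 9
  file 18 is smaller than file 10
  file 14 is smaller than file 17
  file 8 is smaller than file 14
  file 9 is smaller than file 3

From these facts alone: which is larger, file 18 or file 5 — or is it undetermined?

undetermined

Following every chain through file 5: below file 5 we get file 6.
file 18 is not reached, and no chain runs the other way from file 18 to file 5.
So the given relations leave the order of file 5 and file 18 undetermined.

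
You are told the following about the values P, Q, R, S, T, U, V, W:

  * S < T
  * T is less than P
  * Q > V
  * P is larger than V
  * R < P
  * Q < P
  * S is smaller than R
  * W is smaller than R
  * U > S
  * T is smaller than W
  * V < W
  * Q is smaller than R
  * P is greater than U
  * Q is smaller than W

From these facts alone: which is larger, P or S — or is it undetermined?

P

Following the relations from S: S < T < W < R < P.
So P is larger.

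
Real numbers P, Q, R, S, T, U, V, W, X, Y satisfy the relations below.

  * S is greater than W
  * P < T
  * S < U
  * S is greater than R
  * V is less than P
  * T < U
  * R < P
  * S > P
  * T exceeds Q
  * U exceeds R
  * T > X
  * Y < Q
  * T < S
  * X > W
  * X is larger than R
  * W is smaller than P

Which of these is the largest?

Chaining downward from U: directly below it, R, T, S; then W, Q, X, P; then Y, V.
That covers every other element, and nothing is given above U, so U is the largest.

U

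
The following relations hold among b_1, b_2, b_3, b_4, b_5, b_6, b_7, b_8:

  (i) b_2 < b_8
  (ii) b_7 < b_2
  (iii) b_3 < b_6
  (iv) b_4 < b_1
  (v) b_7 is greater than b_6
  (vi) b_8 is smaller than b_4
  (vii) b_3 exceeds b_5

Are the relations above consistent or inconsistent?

The single ordering b_5 < b_3 < b_6 < b_7 < b_2 < b_8 < b_4 < b_1 satisfies every listed relation, so no contradiction arises.

consistent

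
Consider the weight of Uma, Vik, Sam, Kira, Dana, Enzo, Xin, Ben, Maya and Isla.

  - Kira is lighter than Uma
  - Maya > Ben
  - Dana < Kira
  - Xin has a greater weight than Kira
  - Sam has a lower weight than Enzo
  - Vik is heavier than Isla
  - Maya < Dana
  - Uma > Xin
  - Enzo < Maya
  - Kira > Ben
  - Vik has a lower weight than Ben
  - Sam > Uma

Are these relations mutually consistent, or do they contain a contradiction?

inconsistent

Chaining the given relations yields Kira < Xin < Uma < Sam < Enzo < Maya < Dana, so Kira < Dana. But one relation states Dana < Kira. These cannot both hold.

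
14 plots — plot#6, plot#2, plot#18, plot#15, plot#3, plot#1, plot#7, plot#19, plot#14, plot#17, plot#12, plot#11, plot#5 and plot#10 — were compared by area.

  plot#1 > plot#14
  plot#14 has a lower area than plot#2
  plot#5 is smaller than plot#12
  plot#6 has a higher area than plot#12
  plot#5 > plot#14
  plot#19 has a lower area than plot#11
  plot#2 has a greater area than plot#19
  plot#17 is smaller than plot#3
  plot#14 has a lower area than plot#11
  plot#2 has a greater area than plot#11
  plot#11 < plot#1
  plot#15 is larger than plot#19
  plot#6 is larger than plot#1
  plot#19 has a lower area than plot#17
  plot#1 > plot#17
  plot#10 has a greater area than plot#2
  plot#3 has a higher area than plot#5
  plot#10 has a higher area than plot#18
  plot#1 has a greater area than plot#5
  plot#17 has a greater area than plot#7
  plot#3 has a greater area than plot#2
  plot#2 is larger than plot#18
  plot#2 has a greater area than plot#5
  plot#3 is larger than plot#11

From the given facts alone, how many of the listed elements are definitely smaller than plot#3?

From plot#3 the given relations immediately reach plot#5, plot#11, plot#2, plot#17.
From those, plot#19, plot#14, plot#18, plot#7 — 8 in total.
No other element is forced below plot#3 by the given relations, so the count is 8.

8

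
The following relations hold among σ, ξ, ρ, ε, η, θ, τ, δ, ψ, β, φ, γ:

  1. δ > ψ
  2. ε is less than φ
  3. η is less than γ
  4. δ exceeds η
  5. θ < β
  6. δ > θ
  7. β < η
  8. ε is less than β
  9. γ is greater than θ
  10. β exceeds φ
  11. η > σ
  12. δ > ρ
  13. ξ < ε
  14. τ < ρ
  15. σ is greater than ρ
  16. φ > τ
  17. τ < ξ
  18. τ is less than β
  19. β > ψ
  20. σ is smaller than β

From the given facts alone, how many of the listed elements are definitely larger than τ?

9

The elements the relations force above τ are ξ, ρ, σ, ε, φ, β, η, γ, δ — no chain reaches any other.
That is 9.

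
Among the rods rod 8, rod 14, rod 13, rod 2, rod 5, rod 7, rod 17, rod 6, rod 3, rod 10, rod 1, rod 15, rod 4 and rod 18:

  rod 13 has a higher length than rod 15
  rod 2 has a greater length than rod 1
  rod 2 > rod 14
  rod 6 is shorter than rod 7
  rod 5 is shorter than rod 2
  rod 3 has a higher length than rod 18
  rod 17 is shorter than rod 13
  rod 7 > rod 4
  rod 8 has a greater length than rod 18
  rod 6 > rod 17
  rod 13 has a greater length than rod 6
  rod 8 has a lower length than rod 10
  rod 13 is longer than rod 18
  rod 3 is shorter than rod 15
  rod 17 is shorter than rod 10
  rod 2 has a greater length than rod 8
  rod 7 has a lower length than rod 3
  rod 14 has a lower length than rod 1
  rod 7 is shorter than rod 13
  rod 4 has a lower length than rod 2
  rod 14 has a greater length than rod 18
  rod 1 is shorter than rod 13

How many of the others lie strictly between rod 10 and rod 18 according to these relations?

1

Chaining upward from rod 18 reaches: rod 14, rod 8, rod 1, rod 2, rod 3, rod 15, rod 13.
Chaining downward from rod 10 reaches: rod 17, rod 8.
Strictly between rod 18 and rod 10 are those in both lists: rod 8 — 1 element.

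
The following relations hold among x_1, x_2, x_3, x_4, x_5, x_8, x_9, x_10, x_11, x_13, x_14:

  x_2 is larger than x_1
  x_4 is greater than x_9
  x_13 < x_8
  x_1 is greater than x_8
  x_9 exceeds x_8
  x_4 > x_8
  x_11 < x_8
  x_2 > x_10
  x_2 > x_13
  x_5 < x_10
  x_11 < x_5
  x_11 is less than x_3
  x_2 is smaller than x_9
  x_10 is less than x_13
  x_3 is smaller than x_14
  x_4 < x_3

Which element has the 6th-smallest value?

x_1

Chaining the given pairs: x_11 < x_5 < x_10 < x_13 < x_8 < x_1 < x_2 < x_9 < x_4 < x_3 < x_14.
Counting 6 from the smallest end gives x_1.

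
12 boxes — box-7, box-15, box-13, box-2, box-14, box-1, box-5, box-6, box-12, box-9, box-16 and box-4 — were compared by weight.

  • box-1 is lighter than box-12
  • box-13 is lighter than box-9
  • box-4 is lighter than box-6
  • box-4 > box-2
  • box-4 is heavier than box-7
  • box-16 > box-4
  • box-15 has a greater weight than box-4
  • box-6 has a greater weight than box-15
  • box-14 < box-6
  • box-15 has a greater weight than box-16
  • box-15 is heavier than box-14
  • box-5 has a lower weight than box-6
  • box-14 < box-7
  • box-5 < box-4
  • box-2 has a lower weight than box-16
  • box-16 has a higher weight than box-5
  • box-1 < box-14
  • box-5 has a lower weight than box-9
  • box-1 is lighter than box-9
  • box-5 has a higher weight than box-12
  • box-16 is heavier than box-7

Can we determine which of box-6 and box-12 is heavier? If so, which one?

box-6

box-12 < box-5 < box-4 < box-15 < box-6, by transitivity through box-5, box-4, box-15.
So box-6 is heavier.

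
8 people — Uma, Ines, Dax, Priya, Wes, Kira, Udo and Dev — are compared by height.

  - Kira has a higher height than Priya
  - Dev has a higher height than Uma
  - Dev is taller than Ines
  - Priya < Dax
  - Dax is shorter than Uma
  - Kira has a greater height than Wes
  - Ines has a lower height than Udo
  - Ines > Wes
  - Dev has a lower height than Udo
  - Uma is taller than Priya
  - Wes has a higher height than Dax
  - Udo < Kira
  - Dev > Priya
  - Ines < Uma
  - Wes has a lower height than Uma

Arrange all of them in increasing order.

Each adjacent pair is fixed by a given relation: Priya < Dax; Dax < Wes; Wes < Ines; Ines < Uma; Uma < Dev; Dev < Udo; Udo < Kira. Chaining them end to end gives the full order.

Priya < Dax < Wes < Ines < Uma < Dev < Udo < Kira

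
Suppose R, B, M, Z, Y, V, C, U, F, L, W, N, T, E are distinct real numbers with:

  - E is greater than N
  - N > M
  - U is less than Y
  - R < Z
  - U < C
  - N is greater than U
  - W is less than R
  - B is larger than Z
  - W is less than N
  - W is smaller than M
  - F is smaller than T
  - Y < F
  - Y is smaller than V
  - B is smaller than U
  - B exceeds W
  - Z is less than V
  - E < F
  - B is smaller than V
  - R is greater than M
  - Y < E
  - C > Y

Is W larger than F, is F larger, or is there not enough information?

F

W < M and M < R give W < R.
Then R < Z extends the chain to Z.
Then Z < B extends the chain to B.
Then B < U extends the chain to U.
Then U < N extends the chain to N.
Then N < E extends the chain to E.
Then E < F extends the chain to F.
So F is larger.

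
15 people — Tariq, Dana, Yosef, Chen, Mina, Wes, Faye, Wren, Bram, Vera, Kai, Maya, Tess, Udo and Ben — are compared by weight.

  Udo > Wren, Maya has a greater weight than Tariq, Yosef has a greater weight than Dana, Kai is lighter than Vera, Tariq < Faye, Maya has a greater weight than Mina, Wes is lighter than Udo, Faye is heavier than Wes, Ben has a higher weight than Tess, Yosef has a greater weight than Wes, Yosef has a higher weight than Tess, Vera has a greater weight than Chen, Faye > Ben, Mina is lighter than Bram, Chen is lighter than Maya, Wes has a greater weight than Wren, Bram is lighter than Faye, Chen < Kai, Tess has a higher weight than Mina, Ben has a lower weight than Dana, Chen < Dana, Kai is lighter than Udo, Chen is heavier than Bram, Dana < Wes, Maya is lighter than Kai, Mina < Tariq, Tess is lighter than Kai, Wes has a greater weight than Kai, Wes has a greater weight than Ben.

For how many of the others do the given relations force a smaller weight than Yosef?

11

Directly below Yosef: Tess, Dana, Wes.
One step further: Mina, Chen, Ben, Kai, Wren (8 so far).
One step further: Bram, Maya (10 so far).
One step further: Tariq (11 so far).
No other element is forced below Yosef by the given relations, so the count is 11.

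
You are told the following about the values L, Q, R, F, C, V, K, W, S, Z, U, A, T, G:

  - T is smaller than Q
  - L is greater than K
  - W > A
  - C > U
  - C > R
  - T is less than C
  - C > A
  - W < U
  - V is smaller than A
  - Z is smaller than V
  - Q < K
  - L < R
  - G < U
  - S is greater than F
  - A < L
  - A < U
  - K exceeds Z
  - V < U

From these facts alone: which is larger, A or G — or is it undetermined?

Following every chain through G: above G we get U, C.
A is not reached, and no chain runs the other way from A to G.
So the given relations leave the order of G and A undetermined.

undetermined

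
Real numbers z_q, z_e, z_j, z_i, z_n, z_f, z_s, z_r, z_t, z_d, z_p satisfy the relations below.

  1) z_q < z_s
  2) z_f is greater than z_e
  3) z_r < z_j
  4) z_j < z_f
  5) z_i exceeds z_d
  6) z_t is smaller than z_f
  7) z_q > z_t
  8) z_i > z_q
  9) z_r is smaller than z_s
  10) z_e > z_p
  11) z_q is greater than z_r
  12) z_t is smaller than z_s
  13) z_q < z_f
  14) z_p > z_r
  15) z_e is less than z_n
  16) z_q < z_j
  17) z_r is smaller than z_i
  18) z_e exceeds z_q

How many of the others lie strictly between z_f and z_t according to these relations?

The relations place z_t below z_f. An element lies strictly between them when it is forced above z_t and also forced below z_f.
Above z_t: {z_q, z_e, z_n, z_j, z_i, z_s}. Below z_f: {z_r, z_p, z_q, z_e, z_j}.
Intersection: {z_q, z_e, z_j} — 3.

3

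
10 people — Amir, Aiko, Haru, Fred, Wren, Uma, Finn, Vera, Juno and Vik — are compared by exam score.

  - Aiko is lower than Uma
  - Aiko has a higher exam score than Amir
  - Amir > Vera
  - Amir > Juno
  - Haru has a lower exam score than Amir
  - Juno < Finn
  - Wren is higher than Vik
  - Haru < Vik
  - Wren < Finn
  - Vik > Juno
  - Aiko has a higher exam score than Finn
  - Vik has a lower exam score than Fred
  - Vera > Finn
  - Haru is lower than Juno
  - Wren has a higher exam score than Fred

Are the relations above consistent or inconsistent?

Every relation is compatible with Haru < Juno < Vik < Fred < Wren < Finn < Vera < Amir < Aiko < Uma; the set is consistent.

consistent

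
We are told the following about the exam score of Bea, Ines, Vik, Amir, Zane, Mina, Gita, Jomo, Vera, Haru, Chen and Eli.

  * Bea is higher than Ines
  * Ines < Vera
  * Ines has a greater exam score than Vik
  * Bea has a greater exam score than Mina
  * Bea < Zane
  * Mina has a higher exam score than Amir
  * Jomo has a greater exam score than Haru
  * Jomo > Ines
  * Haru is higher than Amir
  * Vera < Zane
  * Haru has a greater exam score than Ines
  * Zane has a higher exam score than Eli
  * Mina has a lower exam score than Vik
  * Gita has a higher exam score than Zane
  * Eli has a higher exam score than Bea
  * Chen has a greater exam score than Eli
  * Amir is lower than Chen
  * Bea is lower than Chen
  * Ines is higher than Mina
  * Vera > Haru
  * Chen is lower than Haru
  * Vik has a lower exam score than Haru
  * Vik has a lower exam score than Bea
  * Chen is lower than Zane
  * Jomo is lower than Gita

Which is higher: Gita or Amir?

Link the given pairs in sequence: Amir < Mina; Mina < Vik; Vik < Ines; Ines < Bea; Bea < Eli; Eli < Chen; Chen < Haru; Haru < Jomo; Jomo < Gita.
Together: Amir < Mina < Vik < Ines < Bea < Eli < Chen < Haru < Jomo < Gita.
So Amir < Gita; Gita is the higher of the two.

Gita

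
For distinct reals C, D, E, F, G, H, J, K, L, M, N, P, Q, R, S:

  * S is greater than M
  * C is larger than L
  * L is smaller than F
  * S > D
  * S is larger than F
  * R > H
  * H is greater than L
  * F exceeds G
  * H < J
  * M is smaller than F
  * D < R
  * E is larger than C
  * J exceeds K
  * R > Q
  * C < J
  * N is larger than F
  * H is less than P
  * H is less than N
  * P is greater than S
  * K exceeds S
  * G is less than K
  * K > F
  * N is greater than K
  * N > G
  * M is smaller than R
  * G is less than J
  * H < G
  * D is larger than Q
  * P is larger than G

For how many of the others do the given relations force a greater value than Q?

Directly above Q: D, R.
One step further: S (3 so far).
One step further: K, P (5 so far).
One step further: J, N (7 so far).
No other element is forced above Q by the given relations, so the count is 7.

7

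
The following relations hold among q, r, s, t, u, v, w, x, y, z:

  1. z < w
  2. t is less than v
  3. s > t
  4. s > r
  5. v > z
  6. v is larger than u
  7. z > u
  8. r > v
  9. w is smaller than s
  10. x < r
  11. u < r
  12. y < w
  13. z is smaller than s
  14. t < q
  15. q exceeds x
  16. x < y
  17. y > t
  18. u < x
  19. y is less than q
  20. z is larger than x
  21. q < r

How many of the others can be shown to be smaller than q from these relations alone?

4

From q the given relations immediately reach t, x, y.
From those, u — 4 in total.
No other element is forced below q by the given relations, so the count is 4.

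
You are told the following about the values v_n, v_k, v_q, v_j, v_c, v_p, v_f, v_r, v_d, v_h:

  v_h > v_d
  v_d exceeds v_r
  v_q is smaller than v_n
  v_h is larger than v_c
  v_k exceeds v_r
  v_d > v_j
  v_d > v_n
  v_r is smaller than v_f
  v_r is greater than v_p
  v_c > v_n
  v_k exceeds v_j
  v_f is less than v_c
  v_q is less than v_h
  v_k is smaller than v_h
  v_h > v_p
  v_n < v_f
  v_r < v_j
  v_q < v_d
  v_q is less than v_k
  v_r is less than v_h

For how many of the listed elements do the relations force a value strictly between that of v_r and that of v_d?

1

Chaining upward from v_r reaches: v_j, v_k, v_f, v_c, v_h.
Chaining downward from v_d reaches: v_q, v_p, v_j, v_n.
Strictly between v_r and v_d are those in both lists: v_j — 1 element.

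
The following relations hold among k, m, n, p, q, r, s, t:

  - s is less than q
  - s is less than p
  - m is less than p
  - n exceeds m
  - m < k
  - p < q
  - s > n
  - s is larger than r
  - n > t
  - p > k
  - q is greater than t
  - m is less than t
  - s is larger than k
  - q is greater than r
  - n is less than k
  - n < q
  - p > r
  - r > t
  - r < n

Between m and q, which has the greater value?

m < t and t < r give m < r.
Then r < n extends the chain to n.
With n < k: m < t < r < n < k.
Then k < s extends the chain to s.
Then s < p extends the chain to p.
Then p < q extends the chain to q.
So m < q; q is the larger of the two.

q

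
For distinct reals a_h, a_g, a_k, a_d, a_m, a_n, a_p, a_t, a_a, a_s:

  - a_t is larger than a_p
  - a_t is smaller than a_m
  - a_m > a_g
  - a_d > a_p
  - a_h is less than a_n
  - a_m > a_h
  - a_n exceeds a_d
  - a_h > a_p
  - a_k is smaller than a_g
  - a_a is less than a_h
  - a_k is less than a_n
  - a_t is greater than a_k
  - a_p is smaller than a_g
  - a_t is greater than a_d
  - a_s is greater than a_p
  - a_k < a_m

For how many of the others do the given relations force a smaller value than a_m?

Directly below a_m: a_k, a_g, a_t, a_h.
One step further: a_p, a_a, a_d (7 so far).
No other element is forced below a_m by the given relations, so the count is 7.

7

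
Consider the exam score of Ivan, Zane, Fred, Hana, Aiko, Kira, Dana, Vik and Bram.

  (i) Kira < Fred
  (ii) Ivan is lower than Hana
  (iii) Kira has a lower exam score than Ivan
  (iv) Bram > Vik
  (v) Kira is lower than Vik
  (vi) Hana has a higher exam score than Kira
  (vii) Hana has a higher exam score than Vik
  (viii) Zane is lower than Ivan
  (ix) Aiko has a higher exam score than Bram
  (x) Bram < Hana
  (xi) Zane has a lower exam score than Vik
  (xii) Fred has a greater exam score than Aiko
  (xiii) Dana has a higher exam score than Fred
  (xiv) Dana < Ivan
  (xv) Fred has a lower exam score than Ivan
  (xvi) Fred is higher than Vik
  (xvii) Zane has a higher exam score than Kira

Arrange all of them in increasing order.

Kira < Zane < Vik < Bram < Aiko < Fred < Dana < Ivan < Hana

Nothing is placed below Kira, so it is least; from there Kira < Zane; Zane < Vik; Vik < Bram; Bram < Aiko; Aiko < Fred; Fred < Dana; Dana < Ivan; Ivan < Hana, each given directly.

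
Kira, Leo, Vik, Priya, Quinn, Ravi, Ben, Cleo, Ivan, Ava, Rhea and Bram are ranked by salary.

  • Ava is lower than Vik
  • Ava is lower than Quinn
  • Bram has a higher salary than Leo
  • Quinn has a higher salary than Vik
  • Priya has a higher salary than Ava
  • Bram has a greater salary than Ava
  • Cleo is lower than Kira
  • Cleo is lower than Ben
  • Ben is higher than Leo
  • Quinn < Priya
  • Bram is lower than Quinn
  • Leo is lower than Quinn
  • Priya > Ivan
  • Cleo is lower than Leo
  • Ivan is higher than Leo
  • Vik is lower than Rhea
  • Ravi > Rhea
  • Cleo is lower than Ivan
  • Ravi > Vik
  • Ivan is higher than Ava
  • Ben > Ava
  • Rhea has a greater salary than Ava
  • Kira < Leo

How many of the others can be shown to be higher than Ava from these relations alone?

8

From Ava the given relations immediately reach Vik, Rhea, Ben, Bram, Ivan, Quinn, Priya.
From those, Ravi — 8 in total.
No other element is forced above Ava by the given relations, so the count is 8.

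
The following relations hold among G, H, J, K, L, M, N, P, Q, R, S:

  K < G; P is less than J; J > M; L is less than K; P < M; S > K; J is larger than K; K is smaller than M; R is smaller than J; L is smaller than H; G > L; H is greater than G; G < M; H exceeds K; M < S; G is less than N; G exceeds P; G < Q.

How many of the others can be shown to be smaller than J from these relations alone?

The elements the relations force below J are P, L, K, R, G, M — no chain reaches any other.
That is 6.

6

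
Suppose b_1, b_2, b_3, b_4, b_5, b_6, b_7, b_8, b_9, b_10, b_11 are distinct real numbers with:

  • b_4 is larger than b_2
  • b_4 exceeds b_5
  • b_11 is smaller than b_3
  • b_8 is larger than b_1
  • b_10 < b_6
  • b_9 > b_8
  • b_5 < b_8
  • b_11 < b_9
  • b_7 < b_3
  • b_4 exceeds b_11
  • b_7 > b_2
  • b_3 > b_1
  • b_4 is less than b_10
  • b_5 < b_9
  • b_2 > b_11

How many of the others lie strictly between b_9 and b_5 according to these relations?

1

Chaining upward from b_5 reaches: b_8, b_4, b_10, b_6.
Chaining downward from b_9 reaches: b_1, b_11, b_8.
Strictly between b_5 and b_9 are those in both lists: b_8 — 1 element.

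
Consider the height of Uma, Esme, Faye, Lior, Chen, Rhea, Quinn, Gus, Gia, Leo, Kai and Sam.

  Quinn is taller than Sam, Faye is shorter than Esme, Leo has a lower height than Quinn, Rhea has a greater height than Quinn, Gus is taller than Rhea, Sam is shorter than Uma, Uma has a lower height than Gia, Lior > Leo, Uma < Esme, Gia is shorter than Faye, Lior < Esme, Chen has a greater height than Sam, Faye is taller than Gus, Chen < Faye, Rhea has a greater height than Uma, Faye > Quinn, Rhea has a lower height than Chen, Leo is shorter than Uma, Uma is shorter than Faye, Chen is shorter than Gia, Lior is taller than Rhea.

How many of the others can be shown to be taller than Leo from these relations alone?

9

From Leo the given relations immediately reach Quinn, Uma, Lior.
From those, Rhea, Gia, Faye, Esme — 7 in total.
From those, Chen, Gus — 9 in total.
Nothing else is reachable above Leo; 9 in all.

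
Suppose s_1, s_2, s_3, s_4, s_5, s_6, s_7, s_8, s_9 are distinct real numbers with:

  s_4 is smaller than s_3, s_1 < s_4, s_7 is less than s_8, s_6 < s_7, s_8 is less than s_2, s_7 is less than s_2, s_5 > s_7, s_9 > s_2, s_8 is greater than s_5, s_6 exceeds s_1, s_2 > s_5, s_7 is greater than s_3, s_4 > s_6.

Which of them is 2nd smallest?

Piecing the relations together gives one ordering: s_1 < s_6 < s_4 < s_3 < s_7 < s_5 < s_8 < s_2 < s_9.
Counting 2 from the smallest end gives s_6.

s_6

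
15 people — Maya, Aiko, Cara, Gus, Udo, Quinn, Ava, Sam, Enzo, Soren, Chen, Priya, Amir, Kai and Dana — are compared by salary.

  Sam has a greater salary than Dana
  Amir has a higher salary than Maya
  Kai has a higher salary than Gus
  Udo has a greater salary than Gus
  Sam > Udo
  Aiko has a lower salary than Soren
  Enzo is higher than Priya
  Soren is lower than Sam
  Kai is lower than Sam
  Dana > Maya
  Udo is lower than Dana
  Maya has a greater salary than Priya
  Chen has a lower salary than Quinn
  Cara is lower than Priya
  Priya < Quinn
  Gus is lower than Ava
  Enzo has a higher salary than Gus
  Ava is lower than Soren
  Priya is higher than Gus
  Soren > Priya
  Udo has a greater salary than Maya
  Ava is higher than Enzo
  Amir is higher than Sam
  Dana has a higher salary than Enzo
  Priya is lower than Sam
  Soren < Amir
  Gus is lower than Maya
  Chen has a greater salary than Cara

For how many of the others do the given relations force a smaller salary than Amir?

12

Directly below Amir: Maya, Soren, Sam.
One step further: Gus, Priya, Aiko, Udo, Dana, Ava, Kai (10 so far).
One step further: Cara, Enzo (12 so far).
No other element is forced below Amir by the given relations, so the count is 12.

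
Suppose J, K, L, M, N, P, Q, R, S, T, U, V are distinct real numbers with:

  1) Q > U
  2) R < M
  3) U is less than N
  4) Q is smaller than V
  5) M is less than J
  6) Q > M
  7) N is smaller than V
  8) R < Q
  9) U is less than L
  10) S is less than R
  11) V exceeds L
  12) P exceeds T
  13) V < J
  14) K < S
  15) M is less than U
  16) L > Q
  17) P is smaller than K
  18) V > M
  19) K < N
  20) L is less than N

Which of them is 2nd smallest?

The consecutive relations fix a unique order: T < P < K < S < R < M < U < Q < L < N < V < J.
Counting 2 from the smallest end gives P.

P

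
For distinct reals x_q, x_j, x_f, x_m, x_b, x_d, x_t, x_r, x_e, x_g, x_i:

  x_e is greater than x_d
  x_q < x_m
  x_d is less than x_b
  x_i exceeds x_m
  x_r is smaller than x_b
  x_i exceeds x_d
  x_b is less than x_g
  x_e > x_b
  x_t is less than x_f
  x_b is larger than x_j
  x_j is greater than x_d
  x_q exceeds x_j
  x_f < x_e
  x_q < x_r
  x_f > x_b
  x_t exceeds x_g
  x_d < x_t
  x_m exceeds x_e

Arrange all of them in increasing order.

The consecutive links are each given: x_d < x_j; x_j < x_q; x_q < x_r; x_r < x_b; x_b < x_g; x_g < x_t; x_t < x_f; x_f < x_e; x_e < x_m; x_m < x_i.

x_d < x_j < x_q < x_r < x_b < x_g < x_t < x_f < x_e < x_m < x_i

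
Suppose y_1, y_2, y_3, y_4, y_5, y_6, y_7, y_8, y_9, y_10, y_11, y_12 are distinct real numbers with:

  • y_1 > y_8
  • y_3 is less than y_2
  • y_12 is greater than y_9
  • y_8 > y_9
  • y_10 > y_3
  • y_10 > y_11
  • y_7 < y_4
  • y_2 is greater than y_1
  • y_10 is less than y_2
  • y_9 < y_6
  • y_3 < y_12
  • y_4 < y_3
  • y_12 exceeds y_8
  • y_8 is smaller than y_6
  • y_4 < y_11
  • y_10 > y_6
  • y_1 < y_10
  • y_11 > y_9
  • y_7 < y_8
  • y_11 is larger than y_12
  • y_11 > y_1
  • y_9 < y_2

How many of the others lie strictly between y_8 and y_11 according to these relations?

2

The relations place y_8 below y_11. An element lies strictly between them when it is forced above y_8 and also forced below y_11.
Above y_8: {y_1, y_6, y_12, y_10, y_2}. Below y_11: {y_7, y_9, y_4, y_1, y_3, y_12}.
Intersection: {y_1, y_12} — 2.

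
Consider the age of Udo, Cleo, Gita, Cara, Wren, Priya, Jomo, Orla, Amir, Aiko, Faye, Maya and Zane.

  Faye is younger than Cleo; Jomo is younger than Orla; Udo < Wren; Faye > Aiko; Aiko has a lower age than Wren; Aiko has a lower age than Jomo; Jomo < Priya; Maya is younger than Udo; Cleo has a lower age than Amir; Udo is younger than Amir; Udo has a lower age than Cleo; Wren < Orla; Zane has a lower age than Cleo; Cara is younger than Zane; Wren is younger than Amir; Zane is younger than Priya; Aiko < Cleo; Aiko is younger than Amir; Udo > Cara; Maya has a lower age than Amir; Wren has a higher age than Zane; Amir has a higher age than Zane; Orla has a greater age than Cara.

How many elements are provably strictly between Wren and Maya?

1

Chaining upward from Maya reaches: Udo, Cleo, Orla, Amir.
Chaining downward from Wren reaches: Cara, Aiko, Zane, Udo.
Strictly between Maya and Wren are those in both lists: Udo — 1 element.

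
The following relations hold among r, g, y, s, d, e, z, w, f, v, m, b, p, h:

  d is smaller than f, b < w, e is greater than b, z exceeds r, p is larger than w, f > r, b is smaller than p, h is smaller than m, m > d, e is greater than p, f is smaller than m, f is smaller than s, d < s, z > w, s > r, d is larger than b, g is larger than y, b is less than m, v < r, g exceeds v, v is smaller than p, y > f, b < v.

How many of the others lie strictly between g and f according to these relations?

1

The relations place f below g. An element lies strictly between them when it is forced above f and also forced below g.
Above f: {s, y, m}. Below g: {b, v, r, d, y}.
Intersection: {y} — 1.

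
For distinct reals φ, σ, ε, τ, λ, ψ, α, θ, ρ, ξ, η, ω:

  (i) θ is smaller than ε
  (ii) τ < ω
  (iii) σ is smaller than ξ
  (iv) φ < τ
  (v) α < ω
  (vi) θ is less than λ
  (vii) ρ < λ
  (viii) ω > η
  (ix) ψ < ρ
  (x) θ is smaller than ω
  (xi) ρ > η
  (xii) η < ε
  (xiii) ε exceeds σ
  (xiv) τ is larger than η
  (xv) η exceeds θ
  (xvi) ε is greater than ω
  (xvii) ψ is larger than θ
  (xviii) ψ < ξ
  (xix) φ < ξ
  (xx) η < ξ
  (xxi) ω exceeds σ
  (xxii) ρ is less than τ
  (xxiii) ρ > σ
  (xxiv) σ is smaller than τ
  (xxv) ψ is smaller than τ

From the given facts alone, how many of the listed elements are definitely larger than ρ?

Directly above ρ: λ, τ.
One step further: ω (3 so far).
One step further: ε (4 so far).
Nothing else is reachable above ρ; 4 in all.

4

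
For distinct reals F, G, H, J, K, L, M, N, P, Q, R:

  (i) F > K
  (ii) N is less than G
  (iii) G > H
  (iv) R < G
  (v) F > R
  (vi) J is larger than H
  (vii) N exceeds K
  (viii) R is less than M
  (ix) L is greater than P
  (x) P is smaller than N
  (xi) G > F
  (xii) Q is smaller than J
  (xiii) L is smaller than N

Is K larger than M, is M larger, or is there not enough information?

undetermined

Following every chain through K: above K we get F, N, G.
M is not reached, and no chain runs the other way from M to K.
So the given relations leave the order of K and M undetermined.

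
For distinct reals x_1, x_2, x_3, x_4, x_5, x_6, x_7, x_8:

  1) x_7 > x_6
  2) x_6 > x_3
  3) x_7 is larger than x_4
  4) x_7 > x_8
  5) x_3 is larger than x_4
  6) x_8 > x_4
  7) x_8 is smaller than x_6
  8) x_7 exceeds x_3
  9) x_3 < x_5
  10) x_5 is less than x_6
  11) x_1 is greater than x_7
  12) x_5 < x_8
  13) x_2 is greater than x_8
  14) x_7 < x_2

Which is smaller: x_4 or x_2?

x_4 < x_3 and x_3 < x_5 give x_4 < x_5.
Then x_5 < x_8 extends the chain to x_8.
With x_8 < x_6: x_4 < x_3 < x_5 < x_8 < x_6.
Then x_6 < x_7 extends the chain to x_7.
With x_7 < x_2: x_4 < x_3 < x_5 < x_8 < x_6 < x_7 < x_2.
So x_4 < x_2; x_4 is the smaller of the two.

x_4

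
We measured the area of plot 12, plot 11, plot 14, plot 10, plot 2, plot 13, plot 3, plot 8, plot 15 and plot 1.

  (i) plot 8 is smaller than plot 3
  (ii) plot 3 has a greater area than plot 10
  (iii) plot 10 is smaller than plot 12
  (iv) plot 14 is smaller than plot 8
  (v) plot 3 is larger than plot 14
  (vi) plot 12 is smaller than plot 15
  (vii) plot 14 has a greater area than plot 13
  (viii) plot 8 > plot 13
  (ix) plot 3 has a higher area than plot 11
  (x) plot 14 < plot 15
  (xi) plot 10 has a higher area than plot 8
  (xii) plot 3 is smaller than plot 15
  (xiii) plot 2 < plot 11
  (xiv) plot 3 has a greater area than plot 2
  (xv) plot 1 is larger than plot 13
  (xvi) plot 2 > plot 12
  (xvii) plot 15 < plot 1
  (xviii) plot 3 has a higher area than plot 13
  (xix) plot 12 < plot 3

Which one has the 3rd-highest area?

Chaining the given pairs: plot 13 < plot 14 < plot 8 < plot 10 < plot 12 < plot 2 < plot 11 < plot 3 < plot 15 < plot 1.
Counting 3 from the largest end gives plot 3.

plot 3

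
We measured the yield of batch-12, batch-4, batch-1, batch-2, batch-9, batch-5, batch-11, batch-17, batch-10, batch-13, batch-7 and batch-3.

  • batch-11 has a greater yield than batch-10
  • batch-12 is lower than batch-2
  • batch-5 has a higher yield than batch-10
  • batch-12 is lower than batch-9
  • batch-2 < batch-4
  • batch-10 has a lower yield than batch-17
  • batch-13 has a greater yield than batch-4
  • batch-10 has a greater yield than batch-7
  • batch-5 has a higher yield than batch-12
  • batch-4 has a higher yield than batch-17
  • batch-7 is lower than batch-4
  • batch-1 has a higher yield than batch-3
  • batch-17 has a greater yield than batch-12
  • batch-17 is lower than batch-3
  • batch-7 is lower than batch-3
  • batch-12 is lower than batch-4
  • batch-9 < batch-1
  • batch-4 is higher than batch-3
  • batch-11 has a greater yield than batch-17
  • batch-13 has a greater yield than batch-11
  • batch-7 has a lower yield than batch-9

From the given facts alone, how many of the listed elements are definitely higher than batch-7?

9

The elements the relations force above batch-7 are batch-10, batch-17, batch-3, batch-4, batch-11, batch-13, batch-9, batch-5, batch-1 — no chain reaches any other.
That is 9.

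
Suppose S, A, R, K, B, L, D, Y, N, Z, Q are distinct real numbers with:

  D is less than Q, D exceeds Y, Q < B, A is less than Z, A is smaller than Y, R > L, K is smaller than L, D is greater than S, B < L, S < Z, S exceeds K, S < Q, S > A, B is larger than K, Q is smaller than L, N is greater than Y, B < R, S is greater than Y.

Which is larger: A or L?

A < Y < S < D < Q < B < L, by transitivity through Y, S, D, Q, B.
So A < L; L is the larger of the two.

L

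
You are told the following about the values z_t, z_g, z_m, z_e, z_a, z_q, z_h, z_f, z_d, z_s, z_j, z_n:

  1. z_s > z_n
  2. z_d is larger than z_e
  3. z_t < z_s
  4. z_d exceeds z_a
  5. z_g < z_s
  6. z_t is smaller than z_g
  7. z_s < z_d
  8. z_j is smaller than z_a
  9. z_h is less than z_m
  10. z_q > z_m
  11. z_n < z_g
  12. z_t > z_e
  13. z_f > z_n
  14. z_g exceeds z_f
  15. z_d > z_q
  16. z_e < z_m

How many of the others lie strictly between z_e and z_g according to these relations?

1

The relations place z_e below z_g. An element lies strictly between them when it is forced above z_e and also forced below z_g.
Above z_e: {z_t, z_m, z_q, z_s, z_d}. Below z_g: {z_n, z_t, z_f}.
Intersection: {z_t} — 1.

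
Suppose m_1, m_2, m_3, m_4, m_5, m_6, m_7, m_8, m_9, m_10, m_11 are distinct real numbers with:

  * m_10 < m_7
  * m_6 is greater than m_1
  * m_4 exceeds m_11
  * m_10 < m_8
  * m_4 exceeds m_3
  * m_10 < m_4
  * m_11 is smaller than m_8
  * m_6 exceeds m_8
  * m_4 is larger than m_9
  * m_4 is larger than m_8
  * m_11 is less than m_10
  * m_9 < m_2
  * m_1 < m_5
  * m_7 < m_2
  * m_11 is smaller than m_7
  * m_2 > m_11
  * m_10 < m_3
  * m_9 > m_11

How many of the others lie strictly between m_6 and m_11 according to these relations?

2

Chaining upward from m_11 reaches: m_9, m_10, m_7, m_3, m_2, m_8, m_4.
Chaining downward from m_6 reaches: m_1, m_10, m_8.
Strictly between m_11 and m_6 are those in both lists: m_10, m_8 — 2 elements.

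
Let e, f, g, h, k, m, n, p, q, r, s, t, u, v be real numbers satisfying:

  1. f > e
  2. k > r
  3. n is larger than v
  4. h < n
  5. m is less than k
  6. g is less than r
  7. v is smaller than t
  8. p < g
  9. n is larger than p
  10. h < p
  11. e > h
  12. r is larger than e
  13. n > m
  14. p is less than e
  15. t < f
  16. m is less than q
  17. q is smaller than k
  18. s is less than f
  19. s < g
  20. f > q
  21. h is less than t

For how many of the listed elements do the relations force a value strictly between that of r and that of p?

The relations place p below r. An element lies strictly between them when it is forced above p and also forced below r.
Above p: {e, g, n, k, f}. Below r: {s, h, e, g}.
Intersection: {e, g} — 2.

2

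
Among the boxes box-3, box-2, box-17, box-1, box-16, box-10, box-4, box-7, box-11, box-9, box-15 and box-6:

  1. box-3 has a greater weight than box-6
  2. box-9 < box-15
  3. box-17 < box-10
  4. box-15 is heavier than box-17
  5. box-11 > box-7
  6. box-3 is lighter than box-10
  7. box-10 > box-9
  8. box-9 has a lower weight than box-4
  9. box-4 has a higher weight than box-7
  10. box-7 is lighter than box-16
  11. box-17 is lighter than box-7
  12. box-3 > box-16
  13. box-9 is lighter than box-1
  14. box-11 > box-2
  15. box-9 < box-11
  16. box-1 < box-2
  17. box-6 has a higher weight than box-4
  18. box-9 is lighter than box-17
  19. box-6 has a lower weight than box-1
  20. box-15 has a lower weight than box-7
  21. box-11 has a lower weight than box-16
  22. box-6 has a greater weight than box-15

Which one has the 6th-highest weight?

box-1

The consecutive relations fix a unique order: box-9 < box-17 < box-15 < box-7 < box-4 < box-6 < box-1 < box-2 < box-11 < box-16 < box-3 < box-10.
The 6th largest is box-1.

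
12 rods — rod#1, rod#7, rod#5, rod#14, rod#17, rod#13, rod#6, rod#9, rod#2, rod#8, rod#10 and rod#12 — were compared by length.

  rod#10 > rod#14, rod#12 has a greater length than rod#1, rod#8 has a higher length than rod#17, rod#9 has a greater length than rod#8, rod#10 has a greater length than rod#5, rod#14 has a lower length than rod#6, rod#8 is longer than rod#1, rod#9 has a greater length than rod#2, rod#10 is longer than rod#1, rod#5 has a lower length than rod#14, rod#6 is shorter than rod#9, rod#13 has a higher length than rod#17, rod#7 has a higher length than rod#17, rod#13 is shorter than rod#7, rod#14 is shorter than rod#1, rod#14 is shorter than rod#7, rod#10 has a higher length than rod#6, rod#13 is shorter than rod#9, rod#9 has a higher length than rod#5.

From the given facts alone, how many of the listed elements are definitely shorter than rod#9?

From rod#9 the given relations immediately reach rod#5, rod#6, rod#8, rod#13, rod#2.
From those, rod#14, rod#1, rod#17 — 8 in total.
No other element is forced below rod#9 by the given relations, so the count is 8.

8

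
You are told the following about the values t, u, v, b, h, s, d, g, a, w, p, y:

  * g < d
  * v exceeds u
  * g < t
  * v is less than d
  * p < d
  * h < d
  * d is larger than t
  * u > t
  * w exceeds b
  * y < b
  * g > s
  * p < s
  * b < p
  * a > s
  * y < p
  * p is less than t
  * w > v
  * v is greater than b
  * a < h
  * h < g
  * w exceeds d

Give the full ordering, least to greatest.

y < b < p < s < a < h < g < t < u < v < d < w

Nothing is placed below y, so it is least; from there y < b; b < p; p < s; s < a; a < h; h < g; g < t; t < u; u < v; v < d; d < w, each given directly.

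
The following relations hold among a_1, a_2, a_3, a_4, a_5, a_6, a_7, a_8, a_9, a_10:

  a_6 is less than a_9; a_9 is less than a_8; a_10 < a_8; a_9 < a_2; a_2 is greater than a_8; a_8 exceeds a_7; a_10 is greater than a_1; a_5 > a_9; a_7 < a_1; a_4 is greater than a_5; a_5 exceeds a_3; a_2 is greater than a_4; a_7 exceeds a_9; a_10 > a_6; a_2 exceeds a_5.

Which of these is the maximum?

a_2

Chaining downward from a_2: directly below it, a_9, a_5, a_4, a_8; then a_3, a_6, a_7, a_10; then a_1.
That covers every other element, and nothing is given above a_2, so a_2 is the maximum.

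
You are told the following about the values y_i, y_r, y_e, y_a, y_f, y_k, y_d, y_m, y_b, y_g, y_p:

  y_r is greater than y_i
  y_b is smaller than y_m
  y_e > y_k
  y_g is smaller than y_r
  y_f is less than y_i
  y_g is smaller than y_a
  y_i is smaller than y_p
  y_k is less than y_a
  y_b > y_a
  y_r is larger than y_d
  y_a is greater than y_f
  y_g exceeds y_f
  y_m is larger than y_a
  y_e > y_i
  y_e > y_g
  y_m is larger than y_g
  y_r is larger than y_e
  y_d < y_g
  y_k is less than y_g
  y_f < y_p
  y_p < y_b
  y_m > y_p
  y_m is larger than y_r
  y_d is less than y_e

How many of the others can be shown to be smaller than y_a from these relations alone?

4

The elements the relations force below y_a are y_f, y_d, y_k, y_g — no chain reaches any other.
That is 4.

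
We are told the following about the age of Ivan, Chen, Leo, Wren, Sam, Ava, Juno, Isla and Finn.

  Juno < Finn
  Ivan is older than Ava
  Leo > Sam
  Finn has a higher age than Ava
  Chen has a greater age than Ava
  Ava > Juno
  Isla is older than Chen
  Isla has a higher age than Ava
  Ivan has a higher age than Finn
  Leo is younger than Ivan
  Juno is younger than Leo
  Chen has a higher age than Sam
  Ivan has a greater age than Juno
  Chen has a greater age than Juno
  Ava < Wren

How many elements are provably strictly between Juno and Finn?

1

Chaining upward from Juno reaches: Ava, Chen, Wren, Isla, Leo, Ivan.
Chaining downward from Finn reaches: Ava.
Strictly between Juno and Finn are those in both lists: Ava — 1 element.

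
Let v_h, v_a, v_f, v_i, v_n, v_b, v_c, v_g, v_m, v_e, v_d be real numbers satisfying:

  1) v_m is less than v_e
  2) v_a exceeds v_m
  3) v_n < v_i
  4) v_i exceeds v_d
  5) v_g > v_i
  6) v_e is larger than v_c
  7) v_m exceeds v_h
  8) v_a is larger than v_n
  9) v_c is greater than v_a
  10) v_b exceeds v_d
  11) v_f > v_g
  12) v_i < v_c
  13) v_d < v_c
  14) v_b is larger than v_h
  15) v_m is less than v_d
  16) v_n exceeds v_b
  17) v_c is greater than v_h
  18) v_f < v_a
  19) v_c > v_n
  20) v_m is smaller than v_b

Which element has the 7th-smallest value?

Piecing the relations together gives one ordering: v_h < v_m < v_d < v_b < v_n < v_i < v_g < v_f < v_a < v_c < v_e.
Counting 7 from the smallest end gives v_g.

v_g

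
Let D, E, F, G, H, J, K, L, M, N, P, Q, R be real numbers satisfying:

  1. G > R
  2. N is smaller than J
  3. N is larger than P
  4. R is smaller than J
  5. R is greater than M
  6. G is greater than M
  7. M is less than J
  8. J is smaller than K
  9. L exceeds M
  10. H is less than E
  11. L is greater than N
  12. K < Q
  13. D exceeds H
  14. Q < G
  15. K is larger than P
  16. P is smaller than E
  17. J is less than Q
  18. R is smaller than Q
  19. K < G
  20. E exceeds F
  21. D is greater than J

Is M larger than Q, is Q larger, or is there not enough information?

The relevant relations are M < R; R < J; J < K; K < Q.
Chaining these gives M < R < J < K < Q.
So Q is larger.

Q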